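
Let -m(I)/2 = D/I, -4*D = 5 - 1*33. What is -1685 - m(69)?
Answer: -116251/69 ≈ -1684.8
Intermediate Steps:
D = 7 (D = -(5 - 1*33)/4 = -(5 - 33)/4 = -¼*(-28) = 7)
m(I) = -14/I
-1685 - m(69) = -1685 - (-14)/69 = -1685 - 1*(-14/69) = -1685 + 14/69 = -116251/69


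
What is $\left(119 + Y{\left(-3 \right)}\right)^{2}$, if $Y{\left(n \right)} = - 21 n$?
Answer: $33124$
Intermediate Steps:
$\left(119 + Y{\left(-3 \right)}\right)^{2} = \left(119 - -63\right)^{2} = \left(119 + 63\right)^{2} = 182^{2} = 33124$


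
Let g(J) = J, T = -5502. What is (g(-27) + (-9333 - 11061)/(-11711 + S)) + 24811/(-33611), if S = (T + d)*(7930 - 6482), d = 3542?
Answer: -139799867626/5041280279 ≈ -27.731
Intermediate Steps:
S = -2838080 (S = (-5502 + 3542)*(7930 - 6482) = -1960*1448 = -2838080)
(g(-27) + (-9333 - 11061)/(-11711 + S)) + 24811/(-33611) = (-27 + (-9333 - 11061)/(-11711 - 2838080)) + 24811/(-33611) = (-27 - 20394/(-2849791)) + 24811*(-1/33611) = (-27 - 20394*(-1/2849791)) - 24811/33611 = (-27 + 20394/2849791) - 24811/33611 = -76923963/2849791 - 24811/33611 = -139799867626/5041280279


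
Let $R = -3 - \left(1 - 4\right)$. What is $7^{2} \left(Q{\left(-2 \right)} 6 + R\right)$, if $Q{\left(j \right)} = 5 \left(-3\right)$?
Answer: $-4410$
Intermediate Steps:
$Q{\left(j \right)} = -15$
$R = 0$ ($R = -3 - \left(1 - 4\right) = -3 - -3 = -3 + 3 = 0$)
$7^{2} \left(Q{\left(-2 \right)} 6 + R\right) = 7^{2} \left(\left(-15\right) 6 + 0\right) = 49 \left(-90 + 0\right) = 49 \left(-90\right) = -4410$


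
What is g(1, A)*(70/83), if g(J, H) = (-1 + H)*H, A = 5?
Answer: 1400/83 ≈ 16.867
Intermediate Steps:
g(J, H) = H*(-1 + H)
g(1, A)*(70/83) = (5*(-1 + 5))*(70/83) = (5*4)*(70*(1/83)) = 20*(70/83) = 1400/83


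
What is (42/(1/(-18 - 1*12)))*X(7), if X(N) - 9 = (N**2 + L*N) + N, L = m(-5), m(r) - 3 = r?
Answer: -64260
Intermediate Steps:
m(r) = 3 + r
L = -2 (L = 3 - 5 = -2)
X(N) = 9 + N**2 - N (X(N) = 9 + ((N**2 - 2*N) + N) = 9 + (N**2 - N) = 9 + N**2 - N)
(42/(1/(-18 - 1*12)))*X(7) = (42/(1/(-18 - 1*12)))*(9 + 7**2 - 1*7) = (42/(1/(-18 - 12)))*(9 + 49 - 7) = (42/(1/(-30)))*51 = (42/(-1/30))*51 = (42*(-30))*51 = -1260*51 = -64260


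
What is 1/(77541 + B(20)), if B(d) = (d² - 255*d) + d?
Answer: 1/72861 ≈ 1.3725e-5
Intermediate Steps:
B(d) = d² - 254*d
1/(77541 + B(20)) = 1/(77541 + 20*(-254 + 20)) = 1/(77541 + 20*(-234)) = 1/(77541 - 4680) = 1/72861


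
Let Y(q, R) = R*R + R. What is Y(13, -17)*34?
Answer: 9248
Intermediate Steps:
Y(q, R) = R + R² (Y(q, R) = R² + R = R + R²)
Y(13, -17)*34 = -17*(1 - 17)*34 = -17*(-16)*34 = 272*34 = 9248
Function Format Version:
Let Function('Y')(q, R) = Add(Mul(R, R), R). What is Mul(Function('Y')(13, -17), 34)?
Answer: 9248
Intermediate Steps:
Function('Y')(q, R) = Add(R, Pow(R, 2)) (Function('Y')(q, R) = Add(Pow(R, 2), R) = Add(R, Pow(R, 2)))
Mul(Function('Y')(13, -17), 34) = Mul(Mul(-17, Add(1, -17)), 34) = Mul(Mul(-17, -16), 34) = Mul(272, 34) = 9248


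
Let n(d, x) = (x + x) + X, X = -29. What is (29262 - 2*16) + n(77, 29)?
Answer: 29259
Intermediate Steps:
n(d, x) = -29 + 2*x (n(d, x) = (x + x) - 29 = 2*x - 29 = -29 + 2*x)
(29262 - 2*16) + n(77, 29) = (29262 - 2*16) + (-29 + 2*29) = (29262 - 32) + (-29 + 58) = 29230 + 29 = 29259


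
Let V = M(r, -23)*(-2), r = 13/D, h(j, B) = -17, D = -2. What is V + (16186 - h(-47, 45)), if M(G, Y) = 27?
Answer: 16149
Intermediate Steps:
r = -13/2 (r = 13/(-2) = 13*(-1/2) = -13/2 ≈ -6.5000)
V = -54 (V = 27*(-2) = -54)
V + (16186 - h(-47, 45)) = -54 + (16186 - 1*(-17)) = -54 + (16186 + 17) = -54 + 16203 = 16149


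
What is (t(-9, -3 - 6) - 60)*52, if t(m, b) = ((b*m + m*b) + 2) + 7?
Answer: 5772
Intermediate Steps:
t(m, b) = 9 + 2*b*m (t(m, b) = ((b*m + b*m) + 2) + 7 = (2*b*m + 2) + 7 = (2 + 2*b*m) + 7 = 9 + 2*b*m)
(t(-9, -3 - 6) - 60)*52 = ((9 + 2*(-3 - 6)*(-9)) - 60)*52 = ((9 + 2*(-9)*(-9)) - 60)*52 = ((9 + 162) - 60)*52 = (171 - 60)*52 = 111*52 = 5772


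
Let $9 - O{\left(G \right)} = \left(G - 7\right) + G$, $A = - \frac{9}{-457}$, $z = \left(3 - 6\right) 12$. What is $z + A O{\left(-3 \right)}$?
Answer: $- \frac{16254}{457} \approx -35.567$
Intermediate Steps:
$z = -36$ ($z = \left(-3\right) 12 = -36$)
$A = \frac{9}{457}$ ($A = \left(-9\right) \left(- \frac{1}{457}\right) = \frac{9}{457} \approx 0.019694$)
$O{\left(G \right)} = 16 - 2 G$ ($O{\left(G \right)} = 9 - \left(\left(G - 7\right) + G\right) = 9 - \left(\left(-7 + G\right) + G\right) = 9 - \left(-7 + 2 G\right) = 16 - 2 G$)
$z + A O{\left(-3 \right)} = -36 + \frac{9 \left(16 - -6\right)}{457} = -36 + \frac{9 \left(16 + 6\right)}{457} = -36 + \frac{9}{457} \cdot 22 = -36 + \frac{198}{457} = - \frac{16254}{457}$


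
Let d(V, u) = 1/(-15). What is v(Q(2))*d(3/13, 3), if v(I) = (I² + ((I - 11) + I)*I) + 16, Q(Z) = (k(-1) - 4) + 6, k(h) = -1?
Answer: -8/15 ≈ -0.53333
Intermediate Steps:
d(V, u) = -1/15
Q(Z) = 1 (Q(Z) = (-1 - 4) + 6 = -5 + 6 = 1)
v(I) = 16 + I² + I*(-11 + 2*I) (v(I) = (I² + ((-11 + I) + I)*I) + 16 = (I² + (-11 + 2*I)*I) + 16 = (I² + I*(-11 + 2*I)) + 16 = 16 + I² + I*(-11 + 2*I))
v(Q(2))*d(3/13, 3) = (16 - 11*1 + 3*1²)*(-1/15) = (16 - 11 + 3*1)*(-1/15) = (16 - 11 + 3)*(-1/15) = 8*(-1/15) = -8/15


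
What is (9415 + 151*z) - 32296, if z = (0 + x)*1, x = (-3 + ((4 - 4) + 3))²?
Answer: -22881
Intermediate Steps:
x = 0 (x = (-3 + (0 + 3))² = (-3 + 3)² = 0² = 0)
z = 0 (z = (0 + 0)*1 = 0*1 = 0)
(9415 + 151*z) - 32296 = (9415 + 151*0) - 32296 = (9415 + 0) - 32296 = 9415 - 32296 = -22881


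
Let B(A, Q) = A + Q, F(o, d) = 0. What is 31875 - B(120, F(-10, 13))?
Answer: 31755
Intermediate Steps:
31875 - B(120, F(-10, 13)) = 31875 - (120 + 0) = 31875 - 1*120 = 31875 - 120 = 31755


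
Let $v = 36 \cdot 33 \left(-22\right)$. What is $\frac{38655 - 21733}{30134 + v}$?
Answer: $\frac{8461}{1999} \approx 4.2326$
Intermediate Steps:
$v = -26136$ ($v = 1188 \left(-22\right) = -26136$)
$\frac{38655 - 21733}{30134 + v} = \frac{38655 - 21733}{30134 - 26136} = \frac{16922}{3998} = 16922 \cdot \frac{1}{3998} = \frac{8461}{1999}$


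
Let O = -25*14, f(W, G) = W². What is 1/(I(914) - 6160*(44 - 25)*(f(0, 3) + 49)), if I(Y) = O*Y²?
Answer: -1/298123560 ≈ -3.3543e-9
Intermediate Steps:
O = -350
I(Y) = -350*Y²
1/(I(914) - 6160*(44 - 25)*(f(0, 3) + 49)) = 1/(-350*914² - 6160*(44 - 25)*(0² + 49)) = 1/(-350*835396 - 117040*(0 + 49)) = 1/(-292388600 - 117040*49) = 1/(-292388600 - 6160*931) = 1/(-292388600 - 5734960) = 1/(-298123560) = -1/298123560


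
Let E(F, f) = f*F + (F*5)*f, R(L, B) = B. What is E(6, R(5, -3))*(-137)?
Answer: 14796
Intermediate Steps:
E(F, f) = 6*F*f (E(F, f) = F*f + (5*F)*f = F*f + 5*F*f = 6*F*f)
E(6, R(5, -3))*(-137) = (6*6*(-3))*(-137) = -108*(-137) = 14796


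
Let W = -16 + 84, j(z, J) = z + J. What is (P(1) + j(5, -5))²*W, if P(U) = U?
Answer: 68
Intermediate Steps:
j(z, J) = J + z
W = 68
(P(1) + j(5, -5))²*W = (1 + (-5 + 5))²*68 = (1 + 0)²*68 = 1²*68 = 1*68 = 68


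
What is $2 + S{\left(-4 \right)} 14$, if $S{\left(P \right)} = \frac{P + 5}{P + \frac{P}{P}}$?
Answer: $- \frac{8}{3} \approx -2.6667$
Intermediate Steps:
$S{\left(P \right)} = \frac{5 + P}{1 + P}$ ($S{\left(P \right)} = \frac{5 + P}{P + 1} = \frac{5 + P}{1 + P}$)
$2 + S{\left(-4 \right)} 14 = 2 + \frac{5 - 4}{1 - 4} \cdot 14 = 2 + \frac{1}{-3} \cdot 1 \cdot 14 = 2 + \left(- \frac{1}{3}\right) 1 \cdot 14 = 2 - \frac{14}{3} = - \frac{8}{3}$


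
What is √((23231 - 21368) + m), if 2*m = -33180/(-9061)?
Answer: √153105828213/9061 ≈ 43.184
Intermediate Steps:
m = 16590/9061 (m = (-33180/(-9061))/2 = (-33180*(-1/9061))/2 = (½)*(33180/9061) = 16590/9061 ≈ 1.8309)
√((23231 - 21368) + m) = √((23231 - 21368) + 16590/9061) = √(1863 + 16590/9061) = √(16897233/9061) = √153105828213/9061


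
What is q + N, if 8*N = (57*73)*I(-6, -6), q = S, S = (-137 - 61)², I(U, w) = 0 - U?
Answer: 169299/4 ≈ 42325.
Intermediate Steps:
I(U, w) = -U
S = 39204 (S = (-198)² = 39204)
q = 39204
N = 12483/4 (N = ((57*73)*(-1*(-6)))/8 = (4161*6)/8 = (⅛)*24966 = 12483/4 ≈ 3120.8)
q + N = 39204 + 12483/4 = 169299/4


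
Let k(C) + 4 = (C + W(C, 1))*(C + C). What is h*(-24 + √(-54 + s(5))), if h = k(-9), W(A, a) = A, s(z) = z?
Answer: -7680 + 2240*I ≈ -7680.0 + 2240.0*I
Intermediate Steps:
k(C) = -4 + 4*C² (k(C) = -4 + (C + C)*(C + C) = -4 + (2*C)*(2*C) = -4 + 4*C²)
h = 320 (h = -4 + 4*(-9)² = -4 + 4*81 = -4 + 324 = 320)
h*(-24 + √(-54 + s(5))) = 320*(-24 + √(-54 + 5)) = 320*(-24 + √(-49)) = 320*(-24 + 7*I) = -7680 + 2240*I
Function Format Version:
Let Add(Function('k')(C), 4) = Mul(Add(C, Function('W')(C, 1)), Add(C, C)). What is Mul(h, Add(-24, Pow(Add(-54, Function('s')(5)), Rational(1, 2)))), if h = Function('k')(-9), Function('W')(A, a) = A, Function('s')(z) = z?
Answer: Add(-7680, Mul(2240, I)) ≈ Add(-7680.0, Mul(2240.0, I))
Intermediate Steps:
Function('k')(C) = Add(-4, Mul(4, Pow(C, 2))) (Function('k')(C) = Add(-4, Mul(Add(C, C), Add(C, C))) = Add(-4, Mul(Mul(2, C), Mul(2, C))) = Add(-4, Mul(4, Pow(C, 2))))
h = 320 (h = Add(-4, Mul(4, Pow(-9, 2))) = Add(-4, Mul(4, 81)) = Add(-4, 324) = 320)
Mul(h, Add(-24, Pow(Add(-54, Function('s')(5)), Rational(1, 2)))) = Mul(320, Add(-24, Pow(Add(-54, 5), Rational(1, 2)))) = Mul(320, Add(-24, Pow(-49, Rational(1, 2)))) = Mul(320, Add(-24, Mul(7, I))) = Add(-7680, Mul(2240, I))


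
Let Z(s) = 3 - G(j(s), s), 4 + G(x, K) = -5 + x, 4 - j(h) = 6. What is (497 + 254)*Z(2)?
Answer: 10514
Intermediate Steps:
j(h) = -2 (j(h) = 4 - 1*6 = 4 - 6 = -2)
G(x, K) = -9 + x (G(x, K) = -4 + (-5 + x) = -9 + x)
Z(s) = 14 (Z(s) = 3 - (-9 - 2) = 3 - 1*(-11) = 3 + 11 = 14)
(497 + 254)*Z(2) = (497 + 254)*14 = 751*14 = 10514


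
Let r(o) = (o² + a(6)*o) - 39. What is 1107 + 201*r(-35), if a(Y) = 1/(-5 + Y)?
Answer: 232458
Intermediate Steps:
r(o) = -39 + o + o² (r(o) = (o² + o/(-5 + 6)) - 39 = (o² + o/1) - 39 = (o² + 1*o) - 39 = (o² + o) - 39 = (o + o²) - 39 = -39 + o + o²)
1107 + 201*r(-35) = 1107 + 201*(-39 - 35 + (-35)²) = 1107 + 201*(-39 - 35 + 1225) = 1107 + 201*1151 = 1107 + 231351 = 232458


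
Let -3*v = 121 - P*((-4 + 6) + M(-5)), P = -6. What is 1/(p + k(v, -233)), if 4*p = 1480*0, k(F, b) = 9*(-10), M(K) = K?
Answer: -1/90 ≈ -0.011111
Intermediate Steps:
v = -103/3 (v = -(121 - (-6)*((-4 + 6) - 5))/3 = -(121 - (-6)*(2 - 5))/3 = -(121 - (-6)*(-3))/3 = -(121 - 1*18)/3 = -(121 - 18)/3 = -1/3*103 = -103/3 ≈ -34.333)
k(F, b) = -90
p = 0 (p = (1480*0)/4 = (1/4)*0 = 0)
1/(p + k(v, -233)) = 1/(0 - 90) = 1/(-90) = -1/90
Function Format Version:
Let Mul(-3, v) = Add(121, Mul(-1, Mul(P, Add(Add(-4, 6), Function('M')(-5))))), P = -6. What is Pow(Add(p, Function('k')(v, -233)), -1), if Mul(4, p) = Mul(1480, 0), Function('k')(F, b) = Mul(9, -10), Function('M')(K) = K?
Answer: Rational(-1, 90) ≈ -0.011111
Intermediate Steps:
v = Rational(-103, 3) (v = Mul(Rational(-1, 3), Add(121, Mul(-1, Mul(-6, Add(Add(-4, 6), -5))))) = Mul(Rational(-1, 3), Add(121, Mul(-1, Mul(-6, Add(2, -5))))) = Mul(Rational(-1, 3), Add(121, Mul(-1, Mul(-6, -3)))) = Mul(Rational(-1, 3), Add(121, Mul(-1, 18))) = Mul(Rational(-1, 3), Add(121, -18)) = Mul(Rational(-1, 3), 103) = Rational(-103, 3) ≈ -34.333)
Function('k')(F, b) = -90
p = 0 (p = Mul(Rational(1, 4), Mul(1480, 0)) = Mul(Rational(1, 4), 0) = 0)
Pow(Add(p, Function('k')(v, -233)), -1) = Pow(Add(0, -90), -1) = Pow(-90, -1) = Rational(-1, 90)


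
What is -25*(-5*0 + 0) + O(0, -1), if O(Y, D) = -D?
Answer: 1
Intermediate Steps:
-25*(-5*0 + 0) + O(0, -1) = -25*(-5*0 + 0) - 1*(-1) = -25*(0 + 0) + 1 = -25*0 + 1 = 0 + 1 = 1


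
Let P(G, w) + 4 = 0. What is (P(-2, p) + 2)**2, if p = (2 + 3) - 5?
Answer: 4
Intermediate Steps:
p = 0 (p = 5 - 5 = 0)
P(G, w) = -4 (P(G, w) = -4 + 0 = -4)
(P(-2, p) + 2)**2 = (-4 + 2)**2 = (-2)**2 = 4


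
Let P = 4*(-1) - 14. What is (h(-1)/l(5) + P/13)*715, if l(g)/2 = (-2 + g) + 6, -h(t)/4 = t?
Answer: -7480/9 ≈ -831.11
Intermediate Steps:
h(t) = -4*t
l(g) = 8 + 2*g (l(g) = 2*((-2 + g) + 6) = 2*(4 + g) = 8 + 2*g)
P = -18 (P = -4 - 14 = -18)
(h(-1)/l(5) + P/13)*715 = ((-4*(-1))/(8 + 2*5) - 18/13)*715 = (4/(8 + 10) - 18*1/13)*715 = (4/18 - 18/13)*715 = (4*(1/18) - 18/13)*715 = (2/9 - 18/13)*715 = -136/117*715 = -7480/9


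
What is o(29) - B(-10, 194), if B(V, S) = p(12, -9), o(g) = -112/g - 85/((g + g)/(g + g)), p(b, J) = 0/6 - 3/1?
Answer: -2490/29 ≈ -85.862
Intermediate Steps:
p(b, J) = -3 (p(b, J) = 0*(⅙) - 3*1 = 0 - 3 = -3)
o(g) = -85 - 112/g (o(g) = -112/g - 85/((2*g)/((2*g))) = -112/g - 85/((2*g)*(1/(2*g))) = -112/g - 85/1 = -112/g - 85*1 = -112/g - 85 = -85 - 112/g)
B(V, S) = -3
o(29) - B(-10, 194) = (-85 - 112/29) - 1*(-3) = (-85 - 112*1/29) + 3 = (-85 - 112/29) + 3 = -2577/29 + 3 = -2490/29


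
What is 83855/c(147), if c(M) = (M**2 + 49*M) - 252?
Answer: 16771/5712 ≈ 2.9361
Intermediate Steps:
c(M) = -252 + M**2 + 49*M
83855/c(147) = 83855/(-252 + 147**2 + 49*147) = 83855/(-252 + 21609 + 7203) = 83855/28560 = 83855*(1/28560) = 16771/5712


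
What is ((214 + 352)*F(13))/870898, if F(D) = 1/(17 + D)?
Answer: 283/13063470 ≈ 2.1663e-5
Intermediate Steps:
((214 + 352)*F(13))/870898 = ((214 + 352)/(17 + 13))/870898 = (566/30)*(1/870898) = (566*(1/30))*(1/870898) = (283/15)*(1/870898) = 283/13063470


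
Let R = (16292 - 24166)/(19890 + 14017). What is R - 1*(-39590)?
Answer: 1342370256/33907 ≈ 39590.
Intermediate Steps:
R = -7874/33907 ≈ -0.23222
R - 1*(-39590) = -7874/33907 - 1*(-39590) = -7874/33907 + 39590 = 1342370256/33907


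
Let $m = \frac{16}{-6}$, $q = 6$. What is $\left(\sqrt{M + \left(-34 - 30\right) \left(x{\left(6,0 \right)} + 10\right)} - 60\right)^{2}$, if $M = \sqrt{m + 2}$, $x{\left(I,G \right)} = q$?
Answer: $\frac{\left(180 - \sqrt{3} \sqrt{-3072 + i \sqrt{6}}\right)^{2}}{9} \approx 2574.5 - 3839.2 i$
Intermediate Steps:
$x{\left(I,G \right)} = 6$
$m = - \frac{8}{3}$ ($m = 16 \left(- \frac{1}{6}\right) = - \frac{8}{3} \approx -2.6667$)
$M = \frac{i \sqrt{6}}{3}$ ($M = \sqrt{- \frac{8}{3} + 2} = \sqrt{- \frac{2}{3}} = \frac{i \sqrt{6}}{3} \approx 0.8165 i$)
$\left(\sqrt{M + \left(-34 - 30\right) \left(x{\left(6,0 \right)} + 10\right)} - 60\right)^{2} = \left(\sqrt{\frac{i \sqrt{6}}{3} + \left(-34 - 30\right) \left(6 + 10\right)} - 60\right)^{2} = \left(\sqrt{\frac{i \sqrt{6}}{3} - 1024} - 60\right)^{2} = \left(\sqrt{-1024 + \frac{i \sqrt{6}}{3}} - 60\right)^{2} = \left(-60 + \sqrt{-1024 + \frac{i \sqrt{6}}{3}}\right)^{2}$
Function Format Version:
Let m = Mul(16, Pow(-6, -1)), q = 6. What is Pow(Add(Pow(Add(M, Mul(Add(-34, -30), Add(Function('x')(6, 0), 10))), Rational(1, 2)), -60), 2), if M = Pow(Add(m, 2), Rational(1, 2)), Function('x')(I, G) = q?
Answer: Mul(Rational(1, 9), Pow(Add(180, Mul(-1, Pow(3, Rational(1, 2)), Pow(Add(-3072, Mul(I, Pow(6, Rational(1, 2)))), Rational(1, 2)))), 2)) ≈ Add(2574.5, Mul(-3839.2, I))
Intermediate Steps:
Function('x')(I, G) = 6
m = Rational(-8, 3) (m = Mul(16, Rational(-1, 6)) = Rational(-8, 3) ≈ -2.6667)
M = Mul(Rational(1, 3), I, Pow(6, Rational(1, 2))) (M = Pow(Add(Rational(-8, 3), 2), Rational(1, 2)) = Pow(Rational(-2, 3), Rational(1, 2)) = Mul(Rational(1, 3), I, Pow(6, Rational(1, 2))) ≈ Mul(0.81650, I))
Pow(Add(Pow(Add(M, Mul(Add(-34, -30), Add(Function('x')(6, 0), 10))), Rational(1, 2)), -60), 2) = Pow(Add(Pow(Add(Mul(Rational(1, 3), I, Pow(6, Rational(1, 2))), Mul(Add(-34, -30), Add(6, 10))), Rational(1, 2)), -60), 2) = Pow(Add(Pow(Add(Mul(Rational(1, 3), I, Pow(6, Rational(1, 2))), Mul(-64, 16)), Rational(1, 2)), -60), 2) = Pow(Add(Pow(Add(Mul(Rational(1, 3), I, Pow(6, Rational(1, 2))), -1024), Rational(1, 2)), -60), 2) = Pow(Add(Pow(Add(-1024, Mul(Rational(1, 3), I, Pow(6, Rational(1, 2)))), Rational(1, 2)), -60), 2) = Pow(Add(-60, Pow(Add(-1024, Mul(Rational(1, 3), I, Pow(6, Rational(1, 2)))), Rational(1, 2))), 2)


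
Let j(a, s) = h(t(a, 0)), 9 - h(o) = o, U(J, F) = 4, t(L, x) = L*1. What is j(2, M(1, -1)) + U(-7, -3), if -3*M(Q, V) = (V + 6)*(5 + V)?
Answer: 11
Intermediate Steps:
t(L, x) = L
h(o) = 9 - o
M(Q, V) = -(5 + V)*(6 + V)/3 (M(Q, V) = -(V + 6)*(5 + V)/3 = -(6 + V)*(5 + V)/3 = -(5 + V)*(6 + V)/3)
j(a, s) = 9 - a
j(2, M(1, -1)) + U(-7, -3) = (9 - 1*2) + 4 = (9 - 2) + 4 = 7 + 4 = 11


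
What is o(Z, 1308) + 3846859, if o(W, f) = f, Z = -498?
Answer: 3848167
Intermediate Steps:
o(Z, 1308) + 3846859 = 1308 + 3846859 = 3848167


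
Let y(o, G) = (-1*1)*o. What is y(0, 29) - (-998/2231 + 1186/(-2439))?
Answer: 5080088/5441409 ≈ 0.93360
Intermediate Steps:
y(o, G) = -o
y(0, 29) - (-998/2231 + 1186/(-2439)) = -1*0 - (-998/2231 + 1186/(-2439)) = 0 - (-998*1/2231 + 1186*(-1/2439)) = 0 - (-998/2231 - 1186/2439) = 0 - 1*(-5080088/5441409) = 0 + 5080088/5441409 = 5080088/5441409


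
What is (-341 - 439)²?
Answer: 608400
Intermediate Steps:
(-341 - 439)² = (-780)² = 608400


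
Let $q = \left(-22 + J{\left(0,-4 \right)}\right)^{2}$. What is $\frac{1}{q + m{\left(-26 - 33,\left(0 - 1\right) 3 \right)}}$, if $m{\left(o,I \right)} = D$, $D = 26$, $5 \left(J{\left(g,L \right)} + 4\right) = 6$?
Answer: $\frac{25}{16026} \approx 0.00156$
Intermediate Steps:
$J{\left(g,L \right)} = - \frac{14}{5}$ ($J{\left(g,L \right)} = -4 + \frac{1}{5} \cdot 6 = -4 + \frac{6}{5} = - \frac{14}{5}$)
$m{\left(o,I \right)} = 26$
$q = \frac{15376}{25}$ ($q = \left(-22 - \frac{14}{5}\right)^{2} = \left(- \frac{124}{5}\right)^{2} = \frac{15376}{25} \approx 615.04$)
$\frac{1}{q + m{\left(-26 - 33,\left(0 - 1\right) 3 \right)}} = \frac{1}{\frac{15376}{25} + 26} = \frac{1}{\frac{16026}{25}} = \frac{25}{16026}$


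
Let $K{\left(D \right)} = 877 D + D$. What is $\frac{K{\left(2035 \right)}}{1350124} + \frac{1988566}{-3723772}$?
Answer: $\frac{248035278961}{314222121733} \approx 0.78936$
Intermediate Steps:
$K{\left(D \right)} = 878 D$
$\frac{K{\left(2035 \right)}}{1350124} + \frac{1988566}{-3723772} = \frac{878 \cdot 2035}{1350124} + \frac{1988566}{-3723772} = 1786730 \cdot \frac{1}{1350124} + 1988566 \left(- \frac{1}{3723772}\right) = \frac{893365}{675062} - \frac{994283}{1861886} = \frac{248035278961}{314222121733}$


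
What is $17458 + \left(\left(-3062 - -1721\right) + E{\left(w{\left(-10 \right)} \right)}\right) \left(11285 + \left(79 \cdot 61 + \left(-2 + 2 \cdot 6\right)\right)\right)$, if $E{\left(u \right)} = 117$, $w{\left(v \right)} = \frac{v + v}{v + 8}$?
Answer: $-19706078$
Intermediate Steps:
$w{\left(v \right)} = \frac{2 v}{8 + v}$
$17458 + \left(\left(-3062 - -1721\right) + E{\left(w{\left(-10 \right)} \right)}\right) \left(11285 + \left(79 \cdot 61 + \left(-2 + 2 \cdot 6\right)\right)\right) = 17458 + \left(\left(-3062 - -1721\right) + 117\right) \left(11285 + \left(79 \cdot 61 + \left(-2 + 2 \cdot 6\right)\right)\right) = 17458 + \left(\left(-3062 + 1721\right) + 117\right) \left(11285 + \left(4819 + \left(-2 + 12\right)\right)\right) = 17458 + \left(-1341 + 117\right) \left(11285 + \left(4819 + 10\right)\right) = 17458 - 1224 \left(11285 + 4829\right) = 17458 - 19723536 = -19706078$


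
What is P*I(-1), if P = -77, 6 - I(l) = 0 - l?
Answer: -385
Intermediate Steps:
I(l) = 6 + l (I(l) = 6 - (0 - l) = 6 - (-1)*l = 6 + l)
P*I(-1) = -77*(6 - 1) = -77*5 = -385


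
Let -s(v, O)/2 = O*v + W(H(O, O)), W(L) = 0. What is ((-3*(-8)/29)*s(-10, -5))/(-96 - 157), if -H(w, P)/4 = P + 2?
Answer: 2400/7337 ≈ 0.32711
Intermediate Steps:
H(w, P) = -8 - 4*P (H(w, P) = -4*(P + 2) = -4*(2 + P) = -8 - 4*P)
s(v, O) = -2*O*v (s(v, O) = -2*(O*v + 0) = -2*O*v)
((-3*(-8)/29)*s(-10, -5))/(-96 - 157) = ((-3*(-8)/29)*(-2*(-5)*(-10)))/(-96 - 157) = ((24*(1/29))*(-100))/(-253) = ((24/29)*(-100))*(-1/253) = -2400/29*(-1/253) = 2400/7337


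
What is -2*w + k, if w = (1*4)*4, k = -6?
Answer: -38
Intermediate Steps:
w = 16 (w = 4*4 = 16)
-2*w + k = -2*16 - 6 = -32 - 6 = -38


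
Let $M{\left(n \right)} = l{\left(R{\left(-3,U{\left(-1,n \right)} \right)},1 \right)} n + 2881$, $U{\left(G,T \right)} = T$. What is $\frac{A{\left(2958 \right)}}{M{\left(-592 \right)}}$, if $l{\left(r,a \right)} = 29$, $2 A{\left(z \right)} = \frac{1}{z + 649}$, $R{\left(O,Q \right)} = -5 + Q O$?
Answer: $- \frac{1}{103066418} \approx -9.7025 \cdot 10^{-9}$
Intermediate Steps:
$R{\left(O,Q \right)} = -5 + O Q$
$A{\left(z \right)} = \frac{1}{2 \left(649 + z\right)}$ ($A{\left(z \right)} = \frac{1}{2 \left(z + 649\right)} = \frac{1}{2 \left(649 + z\right)}$)
$M{\left(n \right)} = 2881 + 29 n$ ($M{\left(n \right)} = 29 n + 2881 = 2881 + 29 n$)
$\frac{A{\left(2958 \right)}}{M{\left(-592 \right)}} = \frac{\frac{1}{2} \frac{1}{649 + 2958}}{2881 + 29 \left(-592\right)} = \frac{\frac{1}{2} \cdot \frac{1}{3607}}{2881 - 17168} = \frac{\frac{1}{2} \cdot \frac{1}{3607}}{-14287} = \frac{1}{7214} \left(- \frac{1}{14287}\right) = - \frac{1}{103066418}$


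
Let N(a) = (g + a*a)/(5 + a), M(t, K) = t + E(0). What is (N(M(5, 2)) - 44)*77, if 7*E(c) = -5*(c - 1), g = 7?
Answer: -232727/75 ≈ -3103.0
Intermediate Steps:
E(c) = 5/7 - 5*c/7 (E(c) = (-5*(c - 1))/7 = (-5*(-1 + c))/7 = (5 - 5*c)/7 = 5/7 - 5*c/7)
M(t, K) = 5/7 + t (M(t, K) = t + (5/7 - 5/7*0) = t + (5/7 + 0) = t + 5/7 = 5/7 + t)
N(a) = (7 + a²)/(5 + a) (N(a) = (7 + a*a)/(5 + a) = (7 + a²)/(5 + a))
(N(M(5, 2)) - 44)*77 = ((7 + (5/7 + 5)²)/(5 + (5/7 + 5)) - 44)*77 = ((7 + (40/7)²)/(5 + 40/7) - 44)*77 = ((7 + 1600/49)/(75/7) - 44)*77 = ((7/75)*(1943/49) - 44)*77 = (1943/525 - 44)*77 = -21157/525*77 = -232727/75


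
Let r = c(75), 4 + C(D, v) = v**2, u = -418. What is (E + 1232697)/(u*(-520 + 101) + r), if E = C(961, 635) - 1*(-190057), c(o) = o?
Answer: 1825975/175217 ≈ 10.421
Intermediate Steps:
C(D, v) = -4 + v**2
r = 75
E = 593278 (E = (-4 + 635**2) - 1*(-190057) = (-4 + 403225) + 190057 = 403221 + 190057 = 593278)
(E + 1232697)/(u*(-520 + 101) + r) = (593278 + 1232697)/(-418*(-520 + 101) + 75) = 1825975/(-418*(-419) + 75) = 1825975/(175142 + 75) = 1825975/175217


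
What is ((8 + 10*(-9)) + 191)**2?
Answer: 11881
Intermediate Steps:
((8 + 10*(-9)) + 191)**2 = ((8 - 90) + 191)**2 = (-82 + 191)**2 = 109**2 = 11881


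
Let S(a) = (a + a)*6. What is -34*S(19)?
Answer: -7752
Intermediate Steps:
S(a) = 12*a (S(a) = (2*a)*6 = 12*a)
-34*S(19) = -408*19 = -34*228 = -7752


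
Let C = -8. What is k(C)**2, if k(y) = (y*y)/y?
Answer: 64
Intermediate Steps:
k(y) = y (k(y) = y**2/y = y)
k(C)**2 = (-8)**2 = 64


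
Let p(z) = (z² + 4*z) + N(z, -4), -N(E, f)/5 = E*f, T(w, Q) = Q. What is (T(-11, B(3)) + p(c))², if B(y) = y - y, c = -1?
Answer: 529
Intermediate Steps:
B(y) = 0
N(E, f) = -5*E*f
p(z) = z² + 24*z (p(z) = (z² + 4*z) - 5*z*(-4) = (z² + 4*z) + 20*z = z² + 24*z)
(T(-11, B(3)) + p(c))² = (0 - (24 - 1))² = (0 - 1*23)² = (0 - 23)² = (-23)² = 529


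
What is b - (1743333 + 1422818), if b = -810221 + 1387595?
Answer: -2588777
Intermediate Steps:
b = 577374
b - (1743333 + 1422818) = 577374 - (1743333 + 1422818) = 577374 - 1*3166151 = 577374 - 3166151 = -2588777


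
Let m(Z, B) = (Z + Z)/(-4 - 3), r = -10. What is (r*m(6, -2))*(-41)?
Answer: -4920/7 ≈ -702.86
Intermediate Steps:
m(Z, B) = -2*Z/7 (m(Z, B) = (2*Z)/(-7) = (2*Z)*(-1/7) = -2*Z/7)
(r*m(6, -2))*(-41) = -(-20)*6/7*(-41) = -10*(-12/7)*(-41) = (120/7)*(-41) = -4920/7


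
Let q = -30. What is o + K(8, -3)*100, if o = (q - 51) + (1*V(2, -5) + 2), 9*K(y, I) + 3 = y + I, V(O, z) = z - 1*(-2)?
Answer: -538/9 ≈ -59.778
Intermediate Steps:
V(O, z) = 2 + z (V(O, z) = z + 2 = 2 + z)
K(y, I) = -⅓ + I/9 + y/9 (K(y, I) = -⅓ + (y + I)/9 = -⅓ + (I + y)/9 = -⅓ + (I/9 + y/9) = -⅓ + I/9 + y/9)
o = -82 (o = (-30 - 51) + (1*(2 - 5) + 2) = -81 + (1*(-3) + 2) = -81 + (-3 + 2) = -81 - 1 = -82)
o + K(8, -3)*100 = -82 + (-⅓ + (⅑)*(-3) + (⅑)*8)*100 = -82 + (-⅓ - ⅓ + 8/9)*100 = -82 + (2/9)*100 = -82 + 200/9 = -538/9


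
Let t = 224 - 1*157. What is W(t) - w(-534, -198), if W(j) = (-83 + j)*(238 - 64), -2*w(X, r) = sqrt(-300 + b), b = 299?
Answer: -2784 + I/2 ≈ -2784.0 + 0.5*I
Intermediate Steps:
t = 67 (t = 224 - 157 = 67)
w(X, r) = -I/2 (w(X, r) = -sqrt(-300 + 299)/2 = -I/2)
W(j) = -14442 + 174*j (W(j) = (-83 + j)*174 = -14442 + 174*j)
W(t) - w(-534, -198) = (-14442 + 174*67) - (-1)*I/2 = (-14442 + 11658) + I/2 = -2784 + I/2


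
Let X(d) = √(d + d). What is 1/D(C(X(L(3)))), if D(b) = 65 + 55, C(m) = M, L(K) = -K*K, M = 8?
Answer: 1/120 ≈ 0.0083333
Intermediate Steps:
L(K) = -K²
X(d) = √2*√d (X(d) = √(2*d) = √2*√d)
C(m) = 8
D(b) = 120
1/D(C(X(L(3)))) = 1/120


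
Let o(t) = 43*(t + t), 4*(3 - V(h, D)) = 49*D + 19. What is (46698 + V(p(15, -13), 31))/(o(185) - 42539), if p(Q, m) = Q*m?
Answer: -92633/53258 ≈ -1.7393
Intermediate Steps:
V(h, D) = -7/4 - 49*D/4 (V(h, D) = 3 - (49*D + 19)/4 = 3 - (19 + 49*D)/4 = 3 + (-19/4 - 49*D/4) = -7/4 - 49*D/4)
o(t) = 86*t (o(t) = 43*(2*t) = 86*t)
(46698 + V(p(15, -13), 31))/(o(185) - 42539) = (46698 + (-7/4 - 49/4*31))/(86*185 - 42539) = (46698 + (-7/4 - 1519/4))/(15910 - 42539) = (46698 - 763/2)/(-26629) = (92633/2)*(-1/26629) = -92633/53258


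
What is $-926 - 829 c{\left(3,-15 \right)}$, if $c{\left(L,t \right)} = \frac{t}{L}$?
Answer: $3219$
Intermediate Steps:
$-926 - 829 c{\left(3,-15 \right)} = -926 - 829 \left(- \frac{15}{3}\right) = -926 - 829 \left(\left(-15\right) \frac{1}{3}\right) = -926 - -4145 = -926 + 4145 = 3219$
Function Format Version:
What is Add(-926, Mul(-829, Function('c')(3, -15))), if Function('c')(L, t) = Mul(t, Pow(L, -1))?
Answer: 3219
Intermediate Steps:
Add(-926, Mul(-829, Function('c')(3, -15))) = Add(-926, Mul(-829, Mul(-15, Pow(3, -1)))) = Add(-926, Mul(-829, Mul(-15, Rational(1, 3)))) = Add(-926, Mul(-829, -5)) = Add(-926, 4145) = 3219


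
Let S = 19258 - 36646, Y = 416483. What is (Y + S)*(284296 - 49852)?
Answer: 93565428180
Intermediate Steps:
S = -17388
(Y + S)*(284296 - 49852) = (416483 - 17388)*(284296 - 49852) = 399095*234444 = 93565428180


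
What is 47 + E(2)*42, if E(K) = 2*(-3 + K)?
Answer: -37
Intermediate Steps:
E(K) = -6 + 2*K
47 + E(2)*42 = 47 + (-6 + 2*2)*42 = 47 + (-6 + 4)*42 = 47 - 2*42 = 47 - 84 = -37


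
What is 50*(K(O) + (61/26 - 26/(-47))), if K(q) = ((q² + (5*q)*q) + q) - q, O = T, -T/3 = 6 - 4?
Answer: 6687375/611 ≈ 10945.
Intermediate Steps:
T = -6 (T = -3*(6 - 4) = -3*2 = -6)
O = -6
K(q) = 6*q² (K(q) = ((q² + 5*q²) + q) - q = (6*q² + q) - q = (q + 6*q²) - q = 6*q²)
50*(K(O) + (61/26 - 26/(-47))) = 50*(6*(-6)² + (61/26 - 26/(-47))) = 50*(6*36 + (61*(1/26) - 26*(-1/47))) = 50*(216 + (61/26 + 26/47)) = 50*(216 + 3543/1222) = 50*(267495/1222) = 6687375/611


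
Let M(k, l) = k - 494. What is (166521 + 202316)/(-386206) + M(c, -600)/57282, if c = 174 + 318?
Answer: -10564246723/11061326046 ≈ -0.95506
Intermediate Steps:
c = 492
M(k, l) = -494 + k
(166521 + 202316)/(-386206) + M(c, -600)/57282 = (166521 + 202316)/(-386206) + (-494 + 492)/57282 = 368837*(-1/386206) - 2*1/57282 = -368837/386206 - 1/28641 = -10564246723/11061326046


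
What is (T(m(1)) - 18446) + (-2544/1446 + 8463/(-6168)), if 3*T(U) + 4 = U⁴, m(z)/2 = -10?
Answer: 17284321851/495496 ≈ 34883.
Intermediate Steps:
m(z) = -20 (m(z) = 2*(-10) = -20)
T(U) = -4/3 + U⁴/3
(T(m(1)) - 18446) + (-2544/1446 + 8463/(-6168)) = ((-4/3 + (⅓)*(-20)⁴) - 18446) + (-2544/1446 + 8463/(-6168)) = ((-4/3 + (⅓)*160000) - 18446) + (-2544*1/1446 + 8463*(-1/6168)) = ((-4/3 + 160000/3) - 18446) + (-424/241 - 2821/2056) = (53332 - 18446) - 1551605/495496 = 34886 - 1551605/495496 = 17284321851/495496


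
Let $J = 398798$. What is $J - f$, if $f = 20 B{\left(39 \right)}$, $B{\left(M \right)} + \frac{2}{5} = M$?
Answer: $398026$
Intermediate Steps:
$B{\left(M \right)} = - \frac{2}{5} + M$
$f = 772$ ($f = 20 \left(- \frac{2}{5} + 39\right) = 20 \cdot \frac{193}{5} = 772$)
$J - f = 398798 - 772 = 398026$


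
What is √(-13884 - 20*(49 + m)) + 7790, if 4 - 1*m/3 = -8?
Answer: 7790 + 4*I*√974 ≈ 7790.0 + 124.84*I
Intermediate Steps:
m = 36 (m = 12 - 3*(-8) = 12 + 24 = 36)
√(-13884 - 20*(49 + m)) + 7790 = √(-13884 - 20*(49 + 36)) + 7790 = √(-13884 - 20*85) + 7790 = √(-13884 - 1700) + 7790 = √(-15584) + 7790 = 4*I*√974 + 7790 = 7790 + 4*I*√974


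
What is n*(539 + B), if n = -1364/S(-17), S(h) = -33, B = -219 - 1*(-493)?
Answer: 33604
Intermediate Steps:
B = 274 (B = -219 + 493 = 274)
n = 124/3 (n = -1364/(-33) = -1364*(-1/33) = 124/3 ≈ 41.333)
n*(539 + B) = 124*(539 + 274)/3 = (124/3)*813 = 33604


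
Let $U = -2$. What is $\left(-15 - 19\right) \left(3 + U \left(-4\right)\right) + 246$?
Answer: $-128$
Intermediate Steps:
$\left(-15 - 19\right) \left(3 + U \left(-4\right)\right) + 246 = \left(-15 - 19\right) \left(3 - -8\right) + 246 = - 34 \left(3 + 8\right) + 246 = \left(-34\right) 11 + 246 = -374 + 246 = -128$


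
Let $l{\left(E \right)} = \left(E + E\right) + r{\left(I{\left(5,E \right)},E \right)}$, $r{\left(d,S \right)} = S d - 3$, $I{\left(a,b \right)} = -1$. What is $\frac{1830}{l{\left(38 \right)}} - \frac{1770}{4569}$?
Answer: $\frac{553288}{10661} \approx 51.898$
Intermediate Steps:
$r{\left(d,S \right)} = -3 + S d$
$l{\left(E \right)} = -3 + E$ ($l{\left(E \right)} = \left(E + E\right) + \left(-3 + E \left(-1\right)\right) = 2 E - \left(3 + E\right) = -3 + E$)
$\frac{1830}{l{\left(38 \right)}} - \frac{1770}{4569} = \frac{1830}{-3 + 38} - \frac{1770}{4569} = \frac{1830}{35} - \frac{590}{1523} = 1830 \cdot \frac{1}{35} - \frac{590}{1523} = \frac{366}{7} - \frac{590}{1523} = \frac{553288}{10661}$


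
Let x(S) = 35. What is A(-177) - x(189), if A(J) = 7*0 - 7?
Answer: -42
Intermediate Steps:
A(J) = -7 (A(J) = 0 - 7 = -7)
A(-177) - x(189) = -7 - 1*35 = -7 - 35 = -42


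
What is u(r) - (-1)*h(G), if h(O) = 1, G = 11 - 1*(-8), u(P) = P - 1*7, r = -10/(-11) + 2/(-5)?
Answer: -302/55 ≈ -5.4909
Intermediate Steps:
r = 28/55 (r = -10*(-1/11) + 2*(-1/5) = 10/11 - 2/5 = 28/55 ≈ 0.50909)
u(P) = -7 + P (u(P) = P - 7 = -7 + P)
G = 19 (G = 11 + 8 = 19)
u(r) - (-1)*h(G) = (-7 + 28/55) - (-1) = -357/55 - 1*(-1) = -357/55 + 1 = -302/55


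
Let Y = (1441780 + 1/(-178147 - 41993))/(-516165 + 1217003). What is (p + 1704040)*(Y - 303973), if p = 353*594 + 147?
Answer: -89755461064480082599909/154282477320 ≈ -5.8176e+11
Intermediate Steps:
p = 209829 (p = 209682 + 147 = 209829)
Y = 317393449199/154282477320 (Y = (1441780 + 1/(-220140))/700838 = (1441780 - 1/220140)*(1/700838) = (317393449199/220140)*(1/700838) = 317393449199/154282477320 ≈ 2.0572)
(p + 1704040)*(Y - 303973) = (209829 + 1704040)*(317393449199/154282477320 - 303973) = 1913869*(-46897390084943161/154282477320) = -89755461064480082599909/154282477320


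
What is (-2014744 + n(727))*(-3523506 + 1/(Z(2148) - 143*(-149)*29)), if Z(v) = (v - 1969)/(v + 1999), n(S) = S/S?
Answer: 18190684453323054296139/2562443920 ≈ 7.0990e+12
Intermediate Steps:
n(S) = 1
Z(v) = (-1969 + v)/(1999 + v)
(-2014744 + n(727))*(-3523506 + 1/(Z(2148) - 143*(-149)*29)) = (-2014744 + 1)*(-3523506 + 1/((-1969 + 2148)/(1999 + 2148) - 143*(-149)*29)) = -2014743*(-3523506 + 1/(179/4147 + 21307*29)) = -2014743*(-3523506 + 1/((1/4147)*179 + 617903)) = -2014743*(-3523506 + 1/(179/4147 + 617903)) = -2014743*(-3523506 + 1/(2562443920/4147)) = -2014743*(-3523506 + 4147/2562443920) = -2014743*(-9028786526779373/2562443920) = 18190684453323054296139/2562443920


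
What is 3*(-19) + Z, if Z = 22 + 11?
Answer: -24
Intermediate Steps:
Z = 33
3*(-19) + Z = 3*(-19) + 33 = -57 + 33 = -24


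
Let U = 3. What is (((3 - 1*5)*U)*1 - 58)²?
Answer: 4096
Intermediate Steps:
(((3 - 1*5)*U)*1 - 58)² = (((3 - 1*5)*3)*1 - 58)² = (((3 - 5)*3)*1 - 58)² = (-2*3*1 - 58)² = (-6*1 - 58)² = (-6 - 58)² = (-64)² = 4096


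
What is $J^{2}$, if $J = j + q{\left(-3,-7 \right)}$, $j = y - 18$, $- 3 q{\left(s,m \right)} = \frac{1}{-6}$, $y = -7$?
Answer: $\frac{201601}{324} \approx 622.23$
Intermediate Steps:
$q{\left(s,m \right)} = \frac{1}{18}$ ($q{\left(s,m \right)} = - \frac{1}{3 \left(-6\right)} = \left(- \frac{1}{3}\right) \left(- \frac{1}{6}\right) = \frac{1}{18}$)
$j = -25$ ($j = -7 - 18 = -25$)
$J = - \frac{449}{18}$ ($J = -25 + \frac{1}{18} = - \frac{449}{18} \approx -24.944$)
$J^{2} = \left(- \frac{449}{18}\right)^{2} = \frac{201601}{324}$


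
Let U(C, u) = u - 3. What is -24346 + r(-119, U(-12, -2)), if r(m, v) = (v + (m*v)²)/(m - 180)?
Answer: -7633474/299 ≈ -25530.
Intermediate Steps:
U(C, u) = -3 + u
r(m, v) = (v + m²*v²)/(-180 + m)
-24346 + r(-119, U(-12, -2)) = -24346 + (-3 - 2)*(1 + (-3 - 2)*(-119)²)/(-180 - 119) = -24346 - 5*(1 - 5*14161)/(-299) = -24346 - 5*(-1/299)*(1 - 70805) = -24346 - 5*(-1/299)*(-70804) = -24346 - 354020/299 = -7633474/299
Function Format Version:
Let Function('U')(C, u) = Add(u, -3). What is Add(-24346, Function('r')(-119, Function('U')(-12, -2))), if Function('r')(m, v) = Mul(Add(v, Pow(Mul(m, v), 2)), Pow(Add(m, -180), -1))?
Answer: Rational(-7633474, 299) ≈ -25530.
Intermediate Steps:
Function('U')(C, u) = Add(-3, u)
Function('r')(m, v) = Mul(Pow(Add(-180, m), -1), Add(v, Mul(Pow(m, 2), Pow(v, 2)))) (Function('r')(m, v) = Mul(Add(v, Mul(Pow(m, 2), Pow(v, 2))), Pow(Add(-180, m), -1)) = Mul(Pow(Add(-180, m), -1), Add(v, Mul(Pow(m, 2), Pow(v, 2)))))
Add(-24346, Function('r')(-119, Function('U')(-12, -2))) = Add(-24346, Mul(Add(-3, -2), Pow(Add(-180, -119), -1), Add(1, Mul(Add(-3, -2), Pow(-119, 2))))) = Add(-24346, Mul(-5, Pow(-299, -1), Add(1, Mul(-5, 14161)))) = Add(-24346, Mul(-5, Rational(-1, 299), Add(1, -70805))) = Add(-24346, Mul(-5, Rational(-1, 299), -70804)) = Add(-24346, Rational(-354020, 299)) = Rational(-7633474, 299)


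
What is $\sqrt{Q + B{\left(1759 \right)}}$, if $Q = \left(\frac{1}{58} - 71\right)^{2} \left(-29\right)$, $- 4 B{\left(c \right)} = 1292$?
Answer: $\frac{i \sqrt{492627553}}{58} \approx 382.68 i$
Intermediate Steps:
$B{\left(c \right)} = -323$ ($B{\left(c \right)} = \left(- \frac{1}{4}\right) 1292 = -323$)
$Q = - \frac{16949689}{116}$ ($Q = \left(\frac{1}{58} - 71\right)^{2} \left(-29\right) = \left(- \frac{4117}{58}\right)^{2} \left(-29\right) = \frac{16949689}{3364} \left(-29\right) = - \frac{16949689}{116} \approx -1.4612 \cdot 10^{5}$)
$\sqrt{Q + B{\left(1759 \right)}} = \sqrt{- \frac{16949689}{116} - 323} = \sqrt{- \frac{16987157}{116}} = \frac{i \sqrt{492627553}}{58}$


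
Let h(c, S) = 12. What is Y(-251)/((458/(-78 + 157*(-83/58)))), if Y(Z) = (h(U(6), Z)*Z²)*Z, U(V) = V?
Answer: 832804863915/6641 ≈ 1.2540e+8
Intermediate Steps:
Y(Z) = 12*Z³ (Y(Z) = (12*Z²)*Z = 12*Z³)
Y(-251)/((458/(-78 + 157*(-83/58)))) = (12*(-251)³)/((458/(-78 + 157*(-83/58)))) = (12*(-15813251))/((458/(-78 + 157*(-83*1/58)))) = -189759012/(458/(-78 + 157*(-83/58))) = -189759012/(458/(-78 - 13031/58)) = -189759012/(458/(-17555/58)) = -189759012/(458*(-58/17555)) = -189759012/(-26564/17555) = -189759012*(-17555/26564) = 832804863915/6641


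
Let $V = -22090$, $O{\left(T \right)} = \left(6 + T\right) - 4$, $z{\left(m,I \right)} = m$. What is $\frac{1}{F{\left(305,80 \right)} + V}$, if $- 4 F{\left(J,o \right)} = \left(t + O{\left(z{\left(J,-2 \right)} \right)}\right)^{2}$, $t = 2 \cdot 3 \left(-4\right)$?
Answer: $- \frac{4}{168449} \approx -2.3746 \cdot 10^{-5}$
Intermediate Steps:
$t = -24$ ($t = 6 \left(-4\right) = -24$)
$O{\left(T \right)} = 2 + T$
$F{\left(J,o \right)} = - \frac{\left(-22 + J\right)^{2}}{4}$ ($F{\left(J,o \right)} = - \frac{\left(-24 + \left(2 + J\right)\right)^{2}}{4} = - \frac{\left(-22 + J\right)^{2}}{4}$)
$\frac{1}{F{\left(305,80 \right)} + V} = \frac{1}{- \frac{\left(-22 + 305\right)^{2}}{4} - 22090} = \frac{1}{- \frac{283^{2}}{4} - 22090} = \frac{1}{\left(- \frac{1}{4}\right) 80089 - 22090} = \frac{1}{- \frac{80089}{4} - 22090} = \frac{1}{- \frac{168449}{4}} = - \frac{4}{168449}$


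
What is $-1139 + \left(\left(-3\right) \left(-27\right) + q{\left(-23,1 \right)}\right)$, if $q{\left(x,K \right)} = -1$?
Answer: $-1059$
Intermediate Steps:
$-1139 + \left(\left(-3\right) \left(-27\right) + q{\left(-23,1 \right)}\right) = -1139 - -80 = -1139 + \left(81 - 1\right) = -1139 + 80 = -1059$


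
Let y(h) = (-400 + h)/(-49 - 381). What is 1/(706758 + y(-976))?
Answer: 5/3533806 ≈ 1.4149e-6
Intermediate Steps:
y(h) = 40/43 - h/430 (y(h) = (-400 + h)/(-430) = (-400 + h)*(-1/430) = 40/43 - h/430)
1/(706758 + y(-976)) = 1/(706758 + (40/43 - 1/430*(-976))) = 1/(706758 + (40/43 + 488/215)) = 1/(706758 + 16/5) = 1/(3533806/5) = 5/3533806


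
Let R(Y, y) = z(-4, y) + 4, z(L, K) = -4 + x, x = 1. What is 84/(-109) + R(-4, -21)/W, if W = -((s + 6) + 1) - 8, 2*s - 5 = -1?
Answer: -1537/1853 ≈ -0.82947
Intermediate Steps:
s = 2 (s = 5/2 + (1/2)*(-1) = 5/2 - 1/2 = 2)
z(L, K) = -3 (z(L, K) = -4 + 1 = -3)
R(Y, y) = 1 (R(Y, y) = -3 + 4 = 1)
W = -17 (W = -((2 + 6) + 1) - 8 = -(8 + 1) - 8 = -1*9 - 8 = -9 - 8 = -17)
84/(-109) + R(-4, -21)/W = 84/(-109) + 1/(-17) = 84*(-1/109) + 1*(-1/17) = -84/109 - 1/17 = -1537/1853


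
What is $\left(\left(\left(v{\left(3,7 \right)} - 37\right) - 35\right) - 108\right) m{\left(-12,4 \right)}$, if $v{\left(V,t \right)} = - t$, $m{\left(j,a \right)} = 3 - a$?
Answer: $187$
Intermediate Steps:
$\left(\left(\left(v{\left(3,7 \right)} - 37\right) - 35\right) - 108\right) m{\left(-12,4 \right)} = \left(\left(\left(\left(-1\right) 7 - 37\right) - 35\right) - 108\right) \left(3 - 4\right) = \left(\left(\left(-7 - 37\right) - 35\right) - 108\right) \left(3 - 4\right) = \left(\left(\left(-7 - 37\right) - 35\right) - 108\right) \left(-1\right) = \left(\left(-44 - 35\right) - 108\right) \left(-1\right) = \left(-79 - 108\right) \left(-1\right) = \left(-187\right) \left(-1\right) = 187$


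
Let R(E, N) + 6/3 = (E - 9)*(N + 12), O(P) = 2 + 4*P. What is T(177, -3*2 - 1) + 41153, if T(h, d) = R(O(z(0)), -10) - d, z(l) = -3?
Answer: 41120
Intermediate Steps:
R(E, N) = -2 + (-9 + E)*(12 + N) (R(E, N) = -2 + (E - 9)*(N + 12) = -2 + (-9 + E)*(12 + N))
T(h, d) = -40 - d (T(h, d) = (-110 - 9*(-10) + 12*(2 + 4*(-3)) + (2 + 4*(-3))*(-10)) - d = (-110 + 90 + 12*(2 - 12) + (2 - 12)*(-10)) - d = (-110 + 90 + 12*(-10) - 10*(-10)) - d = (-110 + 90 - 120 + 100) - d = -40 - d)
T(177, -3*2 - 1) + 41153 = (-40 - (-3*2 - 1)) + 41153 = (-40 - (-6 - 1)) + 41153 = (-40 - 1*(-7)) + 41153 = (-40 + 7) + 41153 = -33 + 41153 = 41120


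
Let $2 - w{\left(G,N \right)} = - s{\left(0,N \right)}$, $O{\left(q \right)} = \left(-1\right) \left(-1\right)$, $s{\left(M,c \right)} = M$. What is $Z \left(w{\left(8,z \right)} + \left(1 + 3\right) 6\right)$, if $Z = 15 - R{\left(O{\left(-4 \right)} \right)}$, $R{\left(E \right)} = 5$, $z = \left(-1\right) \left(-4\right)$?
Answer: $260$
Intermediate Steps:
$z = 4$
$O{\left(q \right)} = 1$
$w{\left(G,N \right)} = 2$ ($w{\left(G,N \right)} = 2 - \left(-1\right) 0 = 2 - 0 = 2 + 0 = 2$)
$Z = 10$ ($Z = 15 - 5 = 10$)
$Z \left(w{\left(8,z \right)} + \left(1 + 3\right) 6\right) = 10 \left(2 + \left(1 + 3\right) 6\right) = 10 \left(2 + 4 \cdot 6\right) = 10 \left(2 + 24\right) = 10 \cdot 26 = 260$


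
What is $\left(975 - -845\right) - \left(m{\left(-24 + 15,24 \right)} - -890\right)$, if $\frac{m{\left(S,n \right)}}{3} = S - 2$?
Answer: $963$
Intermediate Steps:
$m{\left(S,n \right)} = -6 + 3 S$ ($m{\left(S,n \right)} = 3 \left(S - 2\right) = 3 \left(-2 + S\right) = -6 + 3 S$)
$\left(975 - -845\right) - \left(m{\left(-24 + 15,24 \right)} - -890\right) = \left(975 - -845\right) - \left(\left(-6 + 3 \left(-24 + 15\right)\right) - -890\right) = \left(975 + 845\right) - \left(\left(-6 + 3 \left(-9\right)\right) + 890\right) = 1820 - \left(\left(-6 - 27\right) + 890\right) = 1820 - \left(-33 + 890\right) = 1820 - 857 = 963$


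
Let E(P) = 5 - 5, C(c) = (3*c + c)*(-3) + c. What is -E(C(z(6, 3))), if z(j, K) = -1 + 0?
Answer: 0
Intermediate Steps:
z(j, K) = -1
C(c) = -11*c (C(c) = (4*c)*(-3) + c = -12*c + c = -11*c)
E(P) = 0
-E(C(z(6, 3))) = -1*0 = 0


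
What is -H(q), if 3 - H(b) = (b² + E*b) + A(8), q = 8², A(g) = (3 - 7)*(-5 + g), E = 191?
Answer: 16305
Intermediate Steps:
A(g) = 20 - 4*g (A(g) = -4*(-5 + g) = 20 - 4*g)
q = 64
H(b) = 15 - b² - 191*b (H(b) = 3 - ((b² + 191*b) + (20 - 4*8)) = 3 - ((b² + 191*b) + (20 - 32)) = 3 - ((b² + 191*b) - 12) = 3 - (-12 + b² + 191*b) = 3 + (12 - b² - 191*b) = 15 - b² - 191*b)
-H(q) = -(15 - 1*64² - 191*64) = -(15 - 1*4096 - 12224) = -(15 - 4096 - 12224) = -1*(-16305) = 16305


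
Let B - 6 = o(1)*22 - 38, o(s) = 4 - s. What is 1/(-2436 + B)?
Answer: -1/2402 ≈ -0.00041632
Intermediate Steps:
B = 34 (B = 6 + ((4 - 1*1)*22 - 38) = 6 + ((4 - 1)*22 - 38) = 6 + (3*22 - 38) = 6 + (66 - 38) = 6 + 28 = 34)
1/(-2436 + B) = 1/(-2436 + 34) = 1/(-2402) = -1/2402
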